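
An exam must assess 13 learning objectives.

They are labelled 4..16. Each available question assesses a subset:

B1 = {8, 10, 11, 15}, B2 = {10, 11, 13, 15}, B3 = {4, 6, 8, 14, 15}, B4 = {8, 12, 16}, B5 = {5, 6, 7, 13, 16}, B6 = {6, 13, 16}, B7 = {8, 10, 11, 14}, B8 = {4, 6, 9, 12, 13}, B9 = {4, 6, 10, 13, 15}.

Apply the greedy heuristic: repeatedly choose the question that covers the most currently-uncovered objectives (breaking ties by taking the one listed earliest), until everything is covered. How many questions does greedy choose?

Greedy: pick B3 (covers 5 new) → pick B5 (covers 4 new) → pick B1 (covers 2 new) → pick B8 (covers 2 new). Total picks: 4.

4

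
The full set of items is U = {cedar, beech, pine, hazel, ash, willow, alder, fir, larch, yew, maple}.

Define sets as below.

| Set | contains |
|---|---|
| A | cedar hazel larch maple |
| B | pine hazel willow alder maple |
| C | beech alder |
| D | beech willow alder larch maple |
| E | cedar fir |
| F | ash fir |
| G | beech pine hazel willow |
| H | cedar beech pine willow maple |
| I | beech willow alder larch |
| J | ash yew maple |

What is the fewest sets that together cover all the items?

Take {B, E, I, J}. Their union is {cedar, beech, pine, hazel, ash, willow, alder, fir, larch, yew, maple}, which is all 11 items.
No 3 of the 10 sets cover everything (all 120 combinations miss at least one item), so 4 is optimal.

4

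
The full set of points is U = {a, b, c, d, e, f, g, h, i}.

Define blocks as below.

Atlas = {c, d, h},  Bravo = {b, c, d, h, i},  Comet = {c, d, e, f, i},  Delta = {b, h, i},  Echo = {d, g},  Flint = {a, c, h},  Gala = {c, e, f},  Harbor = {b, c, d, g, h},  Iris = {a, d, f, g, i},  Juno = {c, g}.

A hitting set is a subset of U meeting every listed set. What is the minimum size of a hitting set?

3

The 3 points {b, c, d} hit every block.
The blocks Delta, Echo, Gala are pairwise disjoint, so any hitting set needs a separate point for each — at least 3. Hence 3 is optimal.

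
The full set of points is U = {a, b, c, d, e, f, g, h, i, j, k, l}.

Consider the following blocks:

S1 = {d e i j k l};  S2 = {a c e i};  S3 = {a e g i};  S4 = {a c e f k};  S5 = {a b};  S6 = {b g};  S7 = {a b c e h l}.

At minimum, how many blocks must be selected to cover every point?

4

Take {S1, S3, S4, S7}. Their union is {a, b, c, d, e, f, g, h, i, j, k, l}, which is all 12 points.
No 3 of the 7 blocks cover everything (all 35 combinations miss at least one point), so 4 is optimal.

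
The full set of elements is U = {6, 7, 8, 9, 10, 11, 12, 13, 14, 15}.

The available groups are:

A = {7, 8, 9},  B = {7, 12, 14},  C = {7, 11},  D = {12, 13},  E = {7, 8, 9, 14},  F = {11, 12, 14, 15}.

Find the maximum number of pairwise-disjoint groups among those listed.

2

A, D are pairwise disjoint (A={7,8,9}; D={12,13}).
Every remaining group overlaps one of these, and no 3 of the listed groups are pairwise disjoint, so 2 is the maximum.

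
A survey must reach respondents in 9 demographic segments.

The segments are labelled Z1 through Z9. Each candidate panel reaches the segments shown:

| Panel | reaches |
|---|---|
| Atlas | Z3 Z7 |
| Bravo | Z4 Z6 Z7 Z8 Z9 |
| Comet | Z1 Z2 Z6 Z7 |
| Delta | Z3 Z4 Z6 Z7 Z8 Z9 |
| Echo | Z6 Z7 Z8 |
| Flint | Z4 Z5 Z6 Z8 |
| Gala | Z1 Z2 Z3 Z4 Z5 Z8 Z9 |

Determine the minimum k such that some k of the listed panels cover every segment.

Comet and Gala together: Comet ∪ Gala = {Z1, Z2, Z3, Z4, Z5, Z6, Z7, Z8, Z9} — every segment is covered.
No single panel has all 9 segments (the largest, Gala, has 7), so 2 is optimal.

2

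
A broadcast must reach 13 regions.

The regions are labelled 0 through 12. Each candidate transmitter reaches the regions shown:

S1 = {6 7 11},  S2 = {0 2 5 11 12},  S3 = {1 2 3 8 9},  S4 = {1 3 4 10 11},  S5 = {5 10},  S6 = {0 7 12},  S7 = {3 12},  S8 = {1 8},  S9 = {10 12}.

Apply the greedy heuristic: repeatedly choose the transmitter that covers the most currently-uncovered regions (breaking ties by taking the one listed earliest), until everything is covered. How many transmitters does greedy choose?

Greedy: pick S2 (covers 5 new) → pick S3 (covers 4 new) → pick S1 (covers 2 new) → pick S4 (covers 2 new). Total picks: 4.

4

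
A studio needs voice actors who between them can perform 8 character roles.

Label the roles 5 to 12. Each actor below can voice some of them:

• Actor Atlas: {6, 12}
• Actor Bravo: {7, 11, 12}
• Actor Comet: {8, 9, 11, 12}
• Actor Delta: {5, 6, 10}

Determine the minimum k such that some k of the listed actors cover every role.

3

Take {Bravo, Comet, Delta}. Their union is {5, 6, 7, 8, 9, 10, 11, 12}, which is all 8 roles.
Only Delta contains 5, so Delta is forced; the remaining 5 roles need at least 2 more actors (each remaining actor adds at most 4) — so at least 3 actors are needed, and 3 is optimal.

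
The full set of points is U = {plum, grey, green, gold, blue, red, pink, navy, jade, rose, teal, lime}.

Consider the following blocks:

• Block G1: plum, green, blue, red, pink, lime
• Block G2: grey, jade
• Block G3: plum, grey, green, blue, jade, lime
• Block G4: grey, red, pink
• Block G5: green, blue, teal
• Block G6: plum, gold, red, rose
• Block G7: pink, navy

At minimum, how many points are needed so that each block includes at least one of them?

4

Take H = {grey, blue, navy, rose}. Each listed block contains at least one of these, so H is a hitting set of size 4.
The blocks G2, G5, G6, G7 are pairwise disjoint, so any hitting set needs a separate point for each — at least 4. Hence 4 is optimal.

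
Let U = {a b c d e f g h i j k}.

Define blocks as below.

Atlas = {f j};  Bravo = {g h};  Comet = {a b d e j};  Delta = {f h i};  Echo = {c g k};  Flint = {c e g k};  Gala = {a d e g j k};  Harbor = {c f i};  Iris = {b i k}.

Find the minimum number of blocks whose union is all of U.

3

Take {Comet, Delta, Echo}. Their union is {a, b, c, d, e, f, g, h, i, j, k}, which is all 11 elements.
No 2 of the 9 blocks cover everything (all 36 combinations miss at least one element), so 3 is optimal.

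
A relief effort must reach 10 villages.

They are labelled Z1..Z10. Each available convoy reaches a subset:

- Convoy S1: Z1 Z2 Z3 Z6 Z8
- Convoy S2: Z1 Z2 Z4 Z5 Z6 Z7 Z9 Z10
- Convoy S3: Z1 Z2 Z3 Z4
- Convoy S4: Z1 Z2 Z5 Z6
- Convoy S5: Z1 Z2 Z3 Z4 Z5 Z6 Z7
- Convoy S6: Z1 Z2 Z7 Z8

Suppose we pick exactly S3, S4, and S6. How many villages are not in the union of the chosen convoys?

2

Union of S3, S4, S6 = {Z1, Z2, Z3, Z4, Z5, Z6, Z7, Z8}.
Not covered: Z9, Z10 — 2 villages.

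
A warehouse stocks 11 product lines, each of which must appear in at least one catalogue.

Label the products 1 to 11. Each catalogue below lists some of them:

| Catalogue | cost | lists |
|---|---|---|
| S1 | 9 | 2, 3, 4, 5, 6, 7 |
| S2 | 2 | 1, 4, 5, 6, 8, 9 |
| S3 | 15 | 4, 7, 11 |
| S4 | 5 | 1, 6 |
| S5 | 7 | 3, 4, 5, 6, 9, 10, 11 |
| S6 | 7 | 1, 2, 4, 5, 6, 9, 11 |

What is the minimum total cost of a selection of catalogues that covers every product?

18

S1, S2, S5 together cover every product (S1 ∪ S2 ∪ S5 = {1, 2, 3, 4, 5, 6, 7, 8, 9, 10, 11}); total cost 9 + 2 + 7 = 18.
No covering selection has total cost below 18.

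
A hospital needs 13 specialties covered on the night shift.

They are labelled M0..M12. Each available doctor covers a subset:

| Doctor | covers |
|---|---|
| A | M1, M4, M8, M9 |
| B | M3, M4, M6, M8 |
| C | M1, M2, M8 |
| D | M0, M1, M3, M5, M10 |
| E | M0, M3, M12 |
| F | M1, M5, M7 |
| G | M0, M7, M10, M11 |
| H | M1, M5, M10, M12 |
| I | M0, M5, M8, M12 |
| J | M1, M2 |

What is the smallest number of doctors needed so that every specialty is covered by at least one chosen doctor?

5

Take {A, B, G, H, J}. Their union is {M0, M1, M2, M3, M4, M5, M6, M7, M8, M9, M10, M11, M12}, which is all 13 specialties.
No 4 of the 10 doctors cover everything (all 210 combinations miss at least one specialty), so 5 is optimal.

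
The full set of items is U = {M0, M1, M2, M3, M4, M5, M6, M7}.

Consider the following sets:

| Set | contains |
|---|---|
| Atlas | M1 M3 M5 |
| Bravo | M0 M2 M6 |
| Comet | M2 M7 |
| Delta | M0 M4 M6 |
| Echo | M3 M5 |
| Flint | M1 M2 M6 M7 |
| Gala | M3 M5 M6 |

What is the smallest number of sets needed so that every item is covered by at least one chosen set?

Delta, Echo, and Flint cover everything between them: the union {M0, M1, M2, M3, M4, M5, M6, M7} is all of U.
Only Delta contains M4, so Delta is forced; the remaining 5 items need at least 2 more sets (each remaining set adds at most 3) — so at least 3 sets are needed, and 3 is optimal.

3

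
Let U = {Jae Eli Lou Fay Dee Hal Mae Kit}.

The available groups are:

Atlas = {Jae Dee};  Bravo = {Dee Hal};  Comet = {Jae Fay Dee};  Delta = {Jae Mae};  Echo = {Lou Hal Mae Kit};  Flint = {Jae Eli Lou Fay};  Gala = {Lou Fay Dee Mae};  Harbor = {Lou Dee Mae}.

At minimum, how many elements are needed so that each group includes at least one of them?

3

The 3 elements {Lou, Dee, Mae} hit every group.
No choice of 2 elements meets every group, so 3 is the minimum.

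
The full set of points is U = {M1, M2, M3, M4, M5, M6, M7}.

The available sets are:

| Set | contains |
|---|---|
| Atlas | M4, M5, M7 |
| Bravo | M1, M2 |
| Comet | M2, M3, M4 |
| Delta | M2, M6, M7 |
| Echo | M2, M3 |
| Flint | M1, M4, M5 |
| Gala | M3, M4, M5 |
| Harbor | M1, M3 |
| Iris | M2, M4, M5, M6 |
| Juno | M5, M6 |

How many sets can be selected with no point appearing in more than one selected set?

Harbor, Iris are pairwise disjoint (Harbor={M1,M3}; Iris={M2,M4,M5,M6}).
Every remaining set overlaps one of these, and no 3 of the listed sets are pairwise disjoint, so 2 is the maximum.

2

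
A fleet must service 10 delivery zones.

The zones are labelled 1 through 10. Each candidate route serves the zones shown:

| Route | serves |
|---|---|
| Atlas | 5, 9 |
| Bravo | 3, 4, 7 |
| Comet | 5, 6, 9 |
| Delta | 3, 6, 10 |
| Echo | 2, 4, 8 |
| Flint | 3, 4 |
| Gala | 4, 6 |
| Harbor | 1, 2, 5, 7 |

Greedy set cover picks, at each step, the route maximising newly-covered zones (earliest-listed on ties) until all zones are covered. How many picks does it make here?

4

Greedy: pick Harbor (covers 4 new) → pick Delta (covers 3 new) → pick Echo (covers 2 new) → pick Atlas (covers 1 new). Total picks: 4.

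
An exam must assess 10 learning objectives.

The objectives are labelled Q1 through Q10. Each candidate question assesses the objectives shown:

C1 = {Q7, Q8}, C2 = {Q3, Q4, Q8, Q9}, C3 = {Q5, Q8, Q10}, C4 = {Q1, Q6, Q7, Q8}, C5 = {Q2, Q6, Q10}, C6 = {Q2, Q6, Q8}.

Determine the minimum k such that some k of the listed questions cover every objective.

Take {C2, C3, C4, C6}. Their union is {Q1, Q2, Q3, Q4, Q5, Q6, Q7, Q8, Q9, Q10}, which is all 10 objectives.
Only C3 contains Q5, so C3 is forced; the remaining 7 objectives need at least 3 more questions (each remaining question adds at most 3) — so at least 4 questions are needed, and 4 is optimal.

4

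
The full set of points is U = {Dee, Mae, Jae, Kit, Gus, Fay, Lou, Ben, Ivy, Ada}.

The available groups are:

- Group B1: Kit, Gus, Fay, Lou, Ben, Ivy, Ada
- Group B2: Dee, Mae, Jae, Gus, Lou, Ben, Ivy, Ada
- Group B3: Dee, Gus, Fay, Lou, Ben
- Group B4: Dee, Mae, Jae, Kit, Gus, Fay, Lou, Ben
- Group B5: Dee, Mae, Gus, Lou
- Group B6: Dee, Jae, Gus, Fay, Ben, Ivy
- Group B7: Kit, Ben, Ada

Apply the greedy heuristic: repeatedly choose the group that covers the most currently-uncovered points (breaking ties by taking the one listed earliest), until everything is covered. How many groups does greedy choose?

2

Greedy: pick B2 (covers 8 new) → pick B1 (covers 2 new). Total picks: 2.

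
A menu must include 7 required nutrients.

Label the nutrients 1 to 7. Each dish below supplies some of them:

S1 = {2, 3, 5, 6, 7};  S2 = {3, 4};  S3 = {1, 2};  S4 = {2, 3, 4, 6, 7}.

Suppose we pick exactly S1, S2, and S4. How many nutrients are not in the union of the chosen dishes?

Union of S1, S2, S4 = {2, 3, 4, 5, 6, 7}.
Not covered: 1 — 1 nutrient.

1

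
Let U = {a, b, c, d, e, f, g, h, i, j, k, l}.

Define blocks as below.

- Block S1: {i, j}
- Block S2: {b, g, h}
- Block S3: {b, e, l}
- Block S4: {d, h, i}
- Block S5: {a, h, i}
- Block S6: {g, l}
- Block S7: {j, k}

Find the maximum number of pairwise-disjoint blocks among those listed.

S3, S5, S7 are pairwise disjoint (S3={b,e,l}; S5={a,h,i}; S7={j,k}).
Every remaining block overlaps one of these, and no 4 of the listed blocks are pairwise disjoint, so 3 is the maximum.

3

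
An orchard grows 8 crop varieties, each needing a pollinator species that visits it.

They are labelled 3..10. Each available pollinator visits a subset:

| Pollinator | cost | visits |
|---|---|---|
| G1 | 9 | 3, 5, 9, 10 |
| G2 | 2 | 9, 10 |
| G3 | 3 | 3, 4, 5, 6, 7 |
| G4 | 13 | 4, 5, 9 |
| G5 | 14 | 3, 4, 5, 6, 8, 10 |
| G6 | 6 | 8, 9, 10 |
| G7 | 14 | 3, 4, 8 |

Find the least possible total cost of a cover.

G3, G6 together cover every variety (G3 ∪ G6 = {3, 4, 5, 6, 7, 8, 9, 10}); total cost 3 + 6 = 9.
The greedy pick G3, G2, G6 costs 11; no covering selection beats 9.

9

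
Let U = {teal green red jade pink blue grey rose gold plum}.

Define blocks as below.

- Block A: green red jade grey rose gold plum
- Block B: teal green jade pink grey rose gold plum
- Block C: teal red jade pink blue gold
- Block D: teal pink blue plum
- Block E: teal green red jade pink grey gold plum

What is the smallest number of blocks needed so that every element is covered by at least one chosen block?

Take {A, C}. Their union is {teal, green, red, jade, pink, blue, grey, rose, gold, plum}, which is all 10 elements.
No single block has all 10 elements (the largest, B, has 8), so 2 is optimal.

2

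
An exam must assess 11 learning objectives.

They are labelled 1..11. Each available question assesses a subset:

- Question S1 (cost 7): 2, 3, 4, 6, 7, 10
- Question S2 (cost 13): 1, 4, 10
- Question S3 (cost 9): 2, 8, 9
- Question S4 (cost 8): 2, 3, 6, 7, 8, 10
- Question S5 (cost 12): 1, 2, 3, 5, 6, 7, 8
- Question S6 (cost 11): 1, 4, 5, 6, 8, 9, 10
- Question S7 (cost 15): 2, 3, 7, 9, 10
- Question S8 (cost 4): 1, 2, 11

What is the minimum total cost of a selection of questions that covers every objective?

22

S1, S6, S8 together cover every objective (S1 ∪ S6 ∪ S8 = {1, 2, 3, 4, 5, 6, 7, 8, 9, 10, 11}); total cost 7 + 11 + 4 = 22.
No covering selection has total cost below 22.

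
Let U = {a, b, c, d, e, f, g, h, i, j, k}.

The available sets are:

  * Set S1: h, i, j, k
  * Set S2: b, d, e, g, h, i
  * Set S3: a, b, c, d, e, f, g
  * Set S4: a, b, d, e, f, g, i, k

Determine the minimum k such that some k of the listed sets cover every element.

2

Take {S1, S3}. Their union is {a, b, c, d, e, f, g, h, i, j, k}, which is all 11 elements.
No single set has all 11 elements (the largest, S4, has 8), so 2 is optimal.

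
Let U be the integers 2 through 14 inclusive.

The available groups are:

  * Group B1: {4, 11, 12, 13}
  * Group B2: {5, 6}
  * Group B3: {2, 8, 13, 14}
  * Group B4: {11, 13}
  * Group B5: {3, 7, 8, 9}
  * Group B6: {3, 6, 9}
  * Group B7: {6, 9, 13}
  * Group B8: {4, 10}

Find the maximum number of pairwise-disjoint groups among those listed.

4

B2, B4, B5, B8 are pairwise disjoint (B2={5,6}; B4={11,13}; B5={3,7,8,9}; B8={4,10}).
Every remaining group overlaps one of these, and no 5 of the listed groups are pairwise disjoint, so 4 is the maximum.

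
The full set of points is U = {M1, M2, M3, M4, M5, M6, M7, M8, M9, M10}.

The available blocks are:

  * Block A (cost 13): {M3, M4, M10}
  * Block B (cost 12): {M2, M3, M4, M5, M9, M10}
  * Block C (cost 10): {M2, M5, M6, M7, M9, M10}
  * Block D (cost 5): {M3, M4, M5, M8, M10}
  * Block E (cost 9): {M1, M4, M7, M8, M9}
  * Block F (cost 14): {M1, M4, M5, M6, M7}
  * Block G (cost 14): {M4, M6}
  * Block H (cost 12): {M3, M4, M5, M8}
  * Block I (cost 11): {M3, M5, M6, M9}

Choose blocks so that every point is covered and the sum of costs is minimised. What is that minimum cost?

24

C, D, E together cover every point (C ∪ D ∪ E = {M1, M2, M3, M4, M5, M6, M7, M8, M9, M10}); total cost 10 + 5 + 9 = 24.
No covering selection has total cost below 24.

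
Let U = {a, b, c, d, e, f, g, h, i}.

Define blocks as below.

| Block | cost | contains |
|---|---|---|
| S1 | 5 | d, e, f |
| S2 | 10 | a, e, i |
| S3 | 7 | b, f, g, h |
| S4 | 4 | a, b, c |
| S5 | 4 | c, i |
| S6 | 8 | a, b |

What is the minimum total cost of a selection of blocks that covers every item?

20

S1, S3, S4, S5 together cover every item (S1 ∪ S3 ∪ S4 ∪ S5 = {a, b, c, d, e, f, g, h, i}); total cost 5 + 7 + 4 + 4 = 20.
No covering selection has total cost below 20.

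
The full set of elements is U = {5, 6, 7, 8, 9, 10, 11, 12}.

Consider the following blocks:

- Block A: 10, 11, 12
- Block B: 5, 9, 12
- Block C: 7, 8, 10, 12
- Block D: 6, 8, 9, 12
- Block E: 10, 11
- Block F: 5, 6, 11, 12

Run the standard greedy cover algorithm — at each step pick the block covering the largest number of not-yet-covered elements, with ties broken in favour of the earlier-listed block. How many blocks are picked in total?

Greedy: pick C (covers 4 new) → pick F (covers 3 new) → pick B (covers 1 new). Total picks: 3.

3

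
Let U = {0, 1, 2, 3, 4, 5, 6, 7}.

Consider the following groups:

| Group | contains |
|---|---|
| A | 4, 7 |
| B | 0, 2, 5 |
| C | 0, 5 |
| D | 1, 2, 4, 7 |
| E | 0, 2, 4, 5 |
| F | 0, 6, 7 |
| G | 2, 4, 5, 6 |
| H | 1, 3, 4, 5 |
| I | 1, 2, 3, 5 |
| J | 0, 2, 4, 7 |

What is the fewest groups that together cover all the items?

E and F and H together: E ∪ F ∪ H = {0, 1, 2, 3, 4, 5, 6, 7} — every item is covered.
No 2 of the 10 groups cover everything (all 45 combinations miss at least one item), so 3 is optimal.

3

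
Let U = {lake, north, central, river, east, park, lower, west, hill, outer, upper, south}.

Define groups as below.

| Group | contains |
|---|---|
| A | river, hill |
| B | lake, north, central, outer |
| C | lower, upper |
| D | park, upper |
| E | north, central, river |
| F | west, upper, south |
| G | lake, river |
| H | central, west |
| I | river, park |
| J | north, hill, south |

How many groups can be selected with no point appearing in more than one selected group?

D, G, H, J are pairwise disjoint (D={park,upper}; G={lake,river}; H={central,west}; J={north,hill,south}).
Every remaining group overlaps one of these, and no 5 of the listed groups are pairwise disjoint, so 4 is the maximum.

4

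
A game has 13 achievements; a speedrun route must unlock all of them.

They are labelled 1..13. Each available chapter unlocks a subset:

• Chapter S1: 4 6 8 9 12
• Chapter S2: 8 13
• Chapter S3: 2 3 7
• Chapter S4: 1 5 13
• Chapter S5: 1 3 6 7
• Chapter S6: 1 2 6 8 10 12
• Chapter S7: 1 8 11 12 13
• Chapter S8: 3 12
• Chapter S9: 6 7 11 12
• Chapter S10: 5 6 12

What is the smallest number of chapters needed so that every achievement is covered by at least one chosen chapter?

5

Take {S1, S3, S4, S6, S9}. Their union is {1, 2, 3, 4, 5, 6, 7, 8, 9, 10, 11, 12, 13}, which is all 13 achievements.
Only S6 contains 10, so S6 is forced; the remaining 7 achievements need at least 4 more chapters (each remaining chapter adds at most 2) — so at least 5 chapters are needed, and 5 is optimal.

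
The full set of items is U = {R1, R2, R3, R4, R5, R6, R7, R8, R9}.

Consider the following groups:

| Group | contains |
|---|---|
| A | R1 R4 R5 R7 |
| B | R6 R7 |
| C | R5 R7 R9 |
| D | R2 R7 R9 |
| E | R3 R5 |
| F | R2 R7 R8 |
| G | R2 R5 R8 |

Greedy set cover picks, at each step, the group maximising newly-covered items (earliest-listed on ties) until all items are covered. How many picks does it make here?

5

Greedy: pick A (covers 4 new) → pick D (covers 2 new) → pick B (covers 1 new) → pick E (covers 1 new) → pick F (covers 1 new). Total picks: 5.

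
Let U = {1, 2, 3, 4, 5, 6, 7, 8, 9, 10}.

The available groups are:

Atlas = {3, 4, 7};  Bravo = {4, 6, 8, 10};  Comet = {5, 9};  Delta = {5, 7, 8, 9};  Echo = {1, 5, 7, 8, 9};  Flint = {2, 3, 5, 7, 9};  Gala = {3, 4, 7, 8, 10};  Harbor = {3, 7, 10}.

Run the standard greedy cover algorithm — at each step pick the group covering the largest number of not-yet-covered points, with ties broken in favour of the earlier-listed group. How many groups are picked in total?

3

Greedy: pick Echo (covers 5 new) → pick Bravo (covers 3 new) → pick Flint (covers 2 new). Total picks: 3.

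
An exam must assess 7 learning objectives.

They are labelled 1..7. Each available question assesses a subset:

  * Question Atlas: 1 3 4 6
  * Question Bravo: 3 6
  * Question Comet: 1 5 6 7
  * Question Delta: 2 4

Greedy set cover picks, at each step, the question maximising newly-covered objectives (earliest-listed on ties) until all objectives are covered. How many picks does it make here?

Greedy: pick Atlas (covers 4 new) → pick Comet (covers 2 new) → pick Delta (covers 1 new). Total picks: 3.

3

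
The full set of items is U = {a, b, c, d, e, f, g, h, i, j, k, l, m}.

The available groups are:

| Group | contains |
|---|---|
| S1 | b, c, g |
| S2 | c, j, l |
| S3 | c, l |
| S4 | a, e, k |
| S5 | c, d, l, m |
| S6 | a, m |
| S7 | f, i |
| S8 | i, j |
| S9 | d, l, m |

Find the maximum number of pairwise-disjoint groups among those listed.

S1, S4, S8, S9 are pairwise disjoint (S1={b,c,g}; S4={a,e,k}; S8={i,j}; S9={d,l,m}).
Every remaining group overlaps one of these, and no 5 of the listed groups are pairwise disjoint, so 4 is the maximum.

4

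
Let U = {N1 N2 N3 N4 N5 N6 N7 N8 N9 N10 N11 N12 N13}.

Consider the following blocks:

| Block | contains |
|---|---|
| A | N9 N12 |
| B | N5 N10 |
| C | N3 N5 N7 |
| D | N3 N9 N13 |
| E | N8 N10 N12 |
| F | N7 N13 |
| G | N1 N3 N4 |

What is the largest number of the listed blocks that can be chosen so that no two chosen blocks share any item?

A, B, F, G are pairwise disjoint (A={N9,N12}; B={N5,N10}; F={N7,N13}; G={N1,N3,N4}).
Every remaining block overlaps one of these, and no 5 of the listed blocks are pairwise disjoint, so 4 is the maximum.

4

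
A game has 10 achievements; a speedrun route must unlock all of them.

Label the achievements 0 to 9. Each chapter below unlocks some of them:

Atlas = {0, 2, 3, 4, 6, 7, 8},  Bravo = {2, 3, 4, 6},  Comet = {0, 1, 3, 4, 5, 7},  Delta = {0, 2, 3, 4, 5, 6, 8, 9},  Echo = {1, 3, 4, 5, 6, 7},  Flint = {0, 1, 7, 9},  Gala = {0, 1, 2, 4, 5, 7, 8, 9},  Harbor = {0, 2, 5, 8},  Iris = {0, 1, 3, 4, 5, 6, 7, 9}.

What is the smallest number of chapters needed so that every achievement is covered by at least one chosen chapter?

2

Take {Delta, Gala}. Their union is {0, 1, 2, 3, 4, 5, 6, 7, 8, 9}, which is all 10 achievements.
No single chapter has all 10 achievements (the largest, Delta, has 8), so 2 is optimal.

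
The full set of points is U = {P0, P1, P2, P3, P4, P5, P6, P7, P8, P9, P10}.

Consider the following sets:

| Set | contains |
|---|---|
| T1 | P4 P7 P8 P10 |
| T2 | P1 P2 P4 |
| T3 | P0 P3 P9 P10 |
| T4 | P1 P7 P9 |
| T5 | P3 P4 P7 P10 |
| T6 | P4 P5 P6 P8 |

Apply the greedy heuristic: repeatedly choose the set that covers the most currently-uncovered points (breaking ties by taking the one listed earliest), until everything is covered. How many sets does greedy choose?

4

Greedy: pick T1 (covers 4 new) → pick T3 (covers 3 new) → pick T2 (covers 2 new) → pick T6 (covers 2 new). Total picks: 4.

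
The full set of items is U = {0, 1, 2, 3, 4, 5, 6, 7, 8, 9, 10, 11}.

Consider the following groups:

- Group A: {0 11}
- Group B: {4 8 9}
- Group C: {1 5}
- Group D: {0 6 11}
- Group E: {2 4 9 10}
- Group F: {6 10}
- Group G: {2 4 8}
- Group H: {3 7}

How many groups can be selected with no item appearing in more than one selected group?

5

A, C, F, G, H are pairwise disjoint (A={0,11}; C={1,5}; F={6,10}; G={2,4,8}; H={3,7}).
Every remaining group overlaps one of these, and no 6 of the listed groups are pairwise disjoint, so 5 is the maximum.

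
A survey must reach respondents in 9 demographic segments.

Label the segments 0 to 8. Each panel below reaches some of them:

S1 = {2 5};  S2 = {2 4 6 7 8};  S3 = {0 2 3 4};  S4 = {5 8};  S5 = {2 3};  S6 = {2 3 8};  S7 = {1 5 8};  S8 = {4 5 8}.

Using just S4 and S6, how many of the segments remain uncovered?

Union of S4, S6 = {2, 3, 5, 8}.
Not covered: 0, 1, 4, 6, 7 — 5 segments.

5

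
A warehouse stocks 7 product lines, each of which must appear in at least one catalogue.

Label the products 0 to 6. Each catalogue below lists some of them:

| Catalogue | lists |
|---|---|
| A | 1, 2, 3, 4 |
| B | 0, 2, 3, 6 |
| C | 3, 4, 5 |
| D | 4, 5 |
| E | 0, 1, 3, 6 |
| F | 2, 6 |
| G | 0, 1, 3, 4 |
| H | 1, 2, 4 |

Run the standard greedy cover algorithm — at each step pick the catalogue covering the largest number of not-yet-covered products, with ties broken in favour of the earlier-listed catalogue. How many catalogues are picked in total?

3

Greedy: pick A (covers 4 new) → pick B (covers 2 new) → pick C (covers 1 new). Total picks: 3.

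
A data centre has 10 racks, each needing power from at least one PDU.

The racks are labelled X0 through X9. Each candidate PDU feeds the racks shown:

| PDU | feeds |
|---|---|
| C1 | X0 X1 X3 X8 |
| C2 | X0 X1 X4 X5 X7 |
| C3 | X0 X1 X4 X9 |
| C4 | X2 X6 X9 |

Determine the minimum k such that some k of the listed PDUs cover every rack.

3

C1 and C2 and C4 together: C1 ∪ C2 ∪ C4 = {X0, X1, X2, X3, X4, X5, X6, X7, X8, X9} — every rack is covered.
Only C4 contains X2, so C4 is forced; the remaining 7 racks need at least 2 more PDUs (each remaining PDU adds at most 5) — so at least 3 PDUs are needed, and 3 is optimal.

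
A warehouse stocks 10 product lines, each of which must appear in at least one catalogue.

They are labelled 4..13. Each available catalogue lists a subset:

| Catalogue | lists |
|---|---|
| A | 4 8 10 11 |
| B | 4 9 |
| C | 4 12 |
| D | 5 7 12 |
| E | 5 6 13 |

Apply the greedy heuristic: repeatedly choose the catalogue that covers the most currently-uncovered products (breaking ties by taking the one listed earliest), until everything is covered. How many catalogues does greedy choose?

4

Greedy: pick A (covers 4 new) → pick D (covers 3 new) → pick E (covers 2 new) → pick B (covers 1 new). Total picks: 4.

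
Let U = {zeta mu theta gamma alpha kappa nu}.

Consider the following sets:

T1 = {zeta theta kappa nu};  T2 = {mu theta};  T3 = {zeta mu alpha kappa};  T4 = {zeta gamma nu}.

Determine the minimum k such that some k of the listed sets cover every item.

T2 and T3 and T4 together: T2 ∪ T3 ∪ T4 = {zeta, mu, theta, gamma, alpha, kappa, nu} — every item is covered.
Only T4 contains gamma, so T4 is forced; the remaining 4 items need at least 2 more sets (each remaining set adds at most 3) — so at least 3 sets are needed, and 3 is optimal.

3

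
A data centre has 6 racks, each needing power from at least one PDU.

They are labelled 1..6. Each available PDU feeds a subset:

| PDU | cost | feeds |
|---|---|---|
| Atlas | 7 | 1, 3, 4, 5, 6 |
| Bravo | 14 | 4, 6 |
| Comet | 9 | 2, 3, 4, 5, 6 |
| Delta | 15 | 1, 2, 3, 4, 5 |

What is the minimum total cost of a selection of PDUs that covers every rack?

Atlas, Comet together cover every rack (Atlas ∪ Comet = {1, 2, 3, 4, 5, 6}); total cost 7 + 9 = 16.
No covering selection has total cost below 16.

16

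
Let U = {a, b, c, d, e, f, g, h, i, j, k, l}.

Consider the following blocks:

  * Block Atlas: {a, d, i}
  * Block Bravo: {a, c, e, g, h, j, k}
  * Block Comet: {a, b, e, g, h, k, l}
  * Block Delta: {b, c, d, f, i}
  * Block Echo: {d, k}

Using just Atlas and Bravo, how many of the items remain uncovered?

3

Union of Atlas, Bravo = {a, c, d, e, g, h, i, j, k}.
Not covered: b, f, l — 3 items.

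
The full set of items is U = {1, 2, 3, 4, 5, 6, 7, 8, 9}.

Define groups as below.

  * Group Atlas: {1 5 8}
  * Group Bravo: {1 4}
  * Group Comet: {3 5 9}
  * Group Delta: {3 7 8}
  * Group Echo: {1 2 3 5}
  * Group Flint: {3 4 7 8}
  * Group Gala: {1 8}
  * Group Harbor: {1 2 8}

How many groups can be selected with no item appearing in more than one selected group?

Bravo, Comet are pairwise disjoint (Bravo={1,4}; Comet={3,5,9}).
Every remaining group overlaps one of these, and no 3 of the listed groups are pairwise disjoint, so 2 is the maximum.

2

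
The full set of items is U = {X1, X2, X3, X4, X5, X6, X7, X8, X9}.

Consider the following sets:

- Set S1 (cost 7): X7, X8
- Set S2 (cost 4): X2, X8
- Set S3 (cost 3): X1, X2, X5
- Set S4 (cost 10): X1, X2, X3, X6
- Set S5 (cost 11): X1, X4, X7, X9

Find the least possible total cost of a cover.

S2, S3, S4, S5 together cover every item (S2 ∪ S3 ∪ S4 ∪ S5 = {X1, X2, X3, X4, X5, X6, X7, X8, X9}); total cost 4 + 3 + 10 + 11 = 28.
The greedy pick S3, S1, S4, S5 costs 31; no covering selection beats 28.

28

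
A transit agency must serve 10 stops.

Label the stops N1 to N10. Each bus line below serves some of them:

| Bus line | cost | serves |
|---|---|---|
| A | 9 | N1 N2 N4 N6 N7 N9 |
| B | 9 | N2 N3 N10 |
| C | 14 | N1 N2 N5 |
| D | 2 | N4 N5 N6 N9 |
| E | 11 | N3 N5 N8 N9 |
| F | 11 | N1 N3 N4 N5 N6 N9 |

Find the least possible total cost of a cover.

29

A, B, E together cover every stop (A ∪ B ∪ E = {N1, N2, N3, N4, N5, N6, N7, N8, N9, N10}); total cost 9 + 9 + 11 = 29.
The greedy pick D, A, B, E costs 31; no covering selection beats 29.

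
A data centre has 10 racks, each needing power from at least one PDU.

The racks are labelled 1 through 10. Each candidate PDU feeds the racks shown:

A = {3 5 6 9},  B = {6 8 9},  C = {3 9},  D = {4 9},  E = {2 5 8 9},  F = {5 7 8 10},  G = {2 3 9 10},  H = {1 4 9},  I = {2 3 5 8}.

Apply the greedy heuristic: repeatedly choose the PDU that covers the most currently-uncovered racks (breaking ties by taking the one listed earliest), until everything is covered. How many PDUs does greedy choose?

Greedy: pick A (covers 4 new) → pick F (covers 3 new) → pick H (covers 2 new) → pick E (covers 1 new). Total picks: 4.

4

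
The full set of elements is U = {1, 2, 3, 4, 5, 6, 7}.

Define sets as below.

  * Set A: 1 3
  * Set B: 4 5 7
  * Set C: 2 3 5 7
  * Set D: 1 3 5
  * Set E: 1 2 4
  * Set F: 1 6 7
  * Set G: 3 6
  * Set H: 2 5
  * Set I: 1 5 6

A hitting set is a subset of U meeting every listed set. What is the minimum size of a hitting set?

T = {1, 3, 5} meets every set (each contains at least one member of T), and |T| = 3.
No choice of 2 elements meets every set, so 3 is the minimum.

3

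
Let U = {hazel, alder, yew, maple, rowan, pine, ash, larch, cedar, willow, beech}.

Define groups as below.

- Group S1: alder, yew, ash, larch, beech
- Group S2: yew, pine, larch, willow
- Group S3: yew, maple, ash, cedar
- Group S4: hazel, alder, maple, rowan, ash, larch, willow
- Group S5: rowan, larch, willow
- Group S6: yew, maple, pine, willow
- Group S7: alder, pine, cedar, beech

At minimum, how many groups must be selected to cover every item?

S1, S4, and S7 cover everything between them: the union {hazel, alder, yew, maple, rowan, pine, ash, larch, cedar, willow, beech} is all of U.
Only S4 contains hazel, so S4 is forced; the remaining 4 items need at least 2 more groups (each remaining group adds at most 3) — so at least 3 groups are needed, and 3 is optimal.

3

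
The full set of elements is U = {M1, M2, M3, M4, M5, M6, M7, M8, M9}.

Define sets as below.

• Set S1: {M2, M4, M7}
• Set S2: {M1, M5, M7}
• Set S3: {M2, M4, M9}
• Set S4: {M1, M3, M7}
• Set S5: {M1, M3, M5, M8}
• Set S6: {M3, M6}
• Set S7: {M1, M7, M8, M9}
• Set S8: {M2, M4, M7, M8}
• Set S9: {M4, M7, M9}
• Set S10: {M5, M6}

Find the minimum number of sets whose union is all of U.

4

Take {S1, S5, S9, S10}. Their union is {M1, M2, M3, M4, M5, M6, M7, M8, M9}, which is all 9 elements.
No 3 of the 10 sets cover everything (all 120 combinations miss at least one element), so 4 is optimal.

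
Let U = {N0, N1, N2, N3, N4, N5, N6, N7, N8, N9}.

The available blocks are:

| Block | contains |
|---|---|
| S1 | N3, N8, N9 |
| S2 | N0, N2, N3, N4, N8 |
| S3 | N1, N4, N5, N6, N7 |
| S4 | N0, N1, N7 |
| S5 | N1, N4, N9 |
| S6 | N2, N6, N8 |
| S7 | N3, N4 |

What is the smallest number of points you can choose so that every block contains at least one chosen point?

3

The 3 points {N0, N4, N8} hit every block.
The blocks S4, S6, S7 are pairwise disjoint, so any hitting set needs a separate point for each — at least 3. Hence 3 is optimal.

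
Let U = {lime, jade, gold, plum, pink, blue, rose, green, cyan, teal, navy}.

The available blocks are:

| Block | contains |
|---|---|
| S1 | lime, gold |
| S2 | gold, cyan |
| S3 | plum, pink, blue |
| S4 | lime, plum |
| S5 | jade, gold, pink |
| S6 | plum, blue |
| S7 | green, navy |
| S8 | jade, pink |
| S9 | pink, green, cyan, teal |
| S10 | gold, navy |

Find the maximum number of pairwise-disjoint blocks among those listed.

4

S2, S6, S7, S8 are pairwise disjoint (S2={gold,cyan}; S6={plum,blue}; S7={green,navy}; S8={jade,pink}).
Every remaining block overlaps one of these, and no 5 of the listed blocks are pairwise disjoint, so 4 is the maximum.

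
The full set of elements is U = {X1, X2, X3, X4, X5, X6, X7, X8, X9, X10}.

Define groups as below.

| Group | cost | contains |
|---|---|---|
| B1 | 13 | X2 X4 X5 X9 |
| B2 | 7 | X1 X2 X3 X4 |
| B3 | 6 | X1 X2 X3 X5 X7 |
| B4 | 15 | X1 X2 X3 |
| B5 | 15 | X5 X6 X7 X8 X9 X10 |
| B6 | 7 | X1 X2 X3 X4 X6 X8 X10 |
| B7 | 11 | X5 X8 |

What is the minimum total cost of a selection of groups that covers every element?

22

B5, B6 together cover every element (B5 ∪ B6 = {X1, X2, X3, X4, X5, X6, X7, X8, X9, X10}); total cost 15 + 7 = 22.
The greedy pick B6, B3, B1 costs 26; no covering selection beats 22.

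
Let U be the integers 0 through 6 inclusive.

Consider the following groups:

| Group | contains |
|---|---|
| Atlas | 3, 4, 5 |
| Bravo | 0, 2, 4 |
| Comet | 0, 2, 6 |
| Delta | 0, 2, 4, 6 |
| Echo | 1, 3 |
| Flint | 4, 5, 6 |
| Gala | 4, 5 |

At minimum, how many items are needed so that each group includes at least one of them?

3

The 3 items {1, 4, 6} hit every group.
The groups Comet, Echo, Gala are pairwise disjoint, so any hitting set needs a separate item for each — at least 3. Hence 3 is optimal.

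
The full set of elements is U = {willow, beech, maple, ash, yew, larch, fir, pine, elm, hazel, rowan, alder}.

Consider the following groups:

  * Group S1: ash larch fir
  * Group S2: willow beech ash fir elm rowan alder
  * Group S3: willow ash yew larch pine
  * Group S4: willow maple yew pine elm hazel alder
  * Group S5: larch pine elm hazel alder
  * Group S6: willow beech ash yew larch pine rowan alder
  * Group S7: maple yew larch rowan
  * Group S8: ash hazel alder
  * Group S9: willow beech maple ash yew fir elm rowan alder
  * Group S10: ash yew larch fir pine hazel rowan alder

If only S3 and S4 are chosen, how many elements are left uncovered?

3

Union of S3, S4 = {willow, maple, ash, yew, larch, pine, elm, hazel, alder}.
Not covered: beech, fir, rowan — 3 elements.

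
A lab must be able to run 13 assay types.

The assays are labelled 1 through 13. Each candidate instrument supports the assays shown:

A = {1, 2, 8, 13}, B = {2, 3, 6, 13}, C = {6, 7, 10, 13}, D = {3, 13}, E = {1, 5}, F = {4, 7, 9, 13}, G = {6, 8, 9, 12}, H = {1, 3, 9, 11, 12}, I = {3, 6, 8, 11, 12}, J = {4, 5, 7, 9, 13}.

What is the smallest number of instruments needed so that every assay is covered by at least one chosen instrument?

4

A and C and I and J together: A ∪ C ∪ I ∪ J = {1, 2, 3, 4, 5, 6, 7, 8, 9, 10, 11, 12, 13} — every assay is covered.
No 3 of the 10 instruments cover everything (all 120 combinations miss at least one assay), so 4 is optimal.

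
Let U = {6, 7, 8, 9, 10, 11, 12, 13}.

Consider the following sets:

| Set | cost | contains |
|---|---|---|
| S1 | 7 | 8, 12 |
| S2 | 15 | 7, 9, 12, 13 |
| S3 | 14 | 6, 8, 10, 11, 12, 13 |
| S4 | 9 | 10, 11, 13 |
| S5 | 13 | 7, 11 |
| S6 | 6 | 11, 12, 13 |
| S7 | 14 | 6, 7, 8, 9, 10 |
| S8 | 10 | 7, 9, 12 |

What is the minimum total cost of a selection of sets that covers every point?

20

S6, S7 together cover every point (S6 ∪ S7 = {6, 7, 8, 9, 10, 11, 12, 13}); total cost 6 + 14 = 20.
No covering selection has total cost below 20.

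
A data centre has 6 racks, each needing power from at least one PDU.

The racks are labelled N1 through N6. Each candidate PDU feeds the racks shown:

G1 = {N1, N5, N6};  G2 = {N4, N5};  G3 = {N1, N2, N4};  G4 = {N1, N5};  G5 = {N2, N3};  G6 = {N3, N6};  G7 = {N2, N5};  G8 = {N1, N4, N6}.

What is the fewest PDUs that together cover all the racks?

3

Take {G4, G5, G8}. Their union is {N1, N2, N3, N4, N5, N6}, which is all 6 racks.
No 2 of the 8 PDUs cover everything (all 28 combinations miss at least one rack), so 3 is optimal.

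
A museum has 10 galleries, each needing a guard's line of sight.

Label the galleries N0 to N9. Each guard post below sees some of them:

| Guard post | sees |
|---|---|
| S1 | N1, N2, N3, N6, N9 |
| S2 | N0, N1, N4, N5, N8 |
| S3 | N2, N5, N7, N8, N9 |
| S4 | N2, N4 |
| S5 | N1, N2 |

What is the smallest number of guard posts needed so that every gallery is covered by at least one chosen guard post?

Take {S1, S2, S3}. Their union is {N0, N1, N2, N3, N4, N5, N6, N7, N8, N9}, which is all 10 galleries.
Only S2 contains N0, so S2 is forced; the remaining 5 galleries need at least 2 more guard posts (each remaining guard post adds at most 4) — so at least 3 guard posts are needed, and 3 is optimal.

3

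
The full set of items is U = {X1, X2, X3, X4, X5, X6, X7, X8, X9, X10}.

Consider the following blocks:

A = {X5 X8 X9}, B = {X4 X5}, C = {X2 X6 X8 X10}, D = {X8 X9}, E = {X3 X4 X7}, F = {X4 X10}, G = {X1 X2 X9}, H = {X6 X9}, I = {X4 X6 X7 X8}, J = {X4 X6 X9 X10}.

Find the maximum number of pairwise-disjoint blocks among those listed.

2

A, F are pairwise disjoint (A={X5,X8,X9}; F={X4,X10}).
Every remaining block overlaps one of these, and no 3 of the listed blocks are pairwise disjoint, so 2 is the maximum.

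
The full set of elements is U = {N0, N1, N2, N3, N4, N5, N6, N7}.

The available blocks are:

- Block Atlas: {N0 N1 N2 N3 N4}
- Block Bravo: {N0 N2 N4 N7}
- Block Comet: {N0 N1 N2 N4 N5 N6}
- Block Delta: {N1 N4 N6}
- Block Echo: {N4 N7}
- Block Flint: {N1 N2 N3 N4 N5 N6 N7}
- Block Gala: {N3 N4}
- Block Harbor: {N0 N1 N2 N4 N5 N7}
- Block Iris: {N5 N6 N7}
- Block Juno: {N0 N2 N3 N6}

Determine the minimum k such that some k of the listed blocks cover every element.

Take {Bravo, Flint}. Their union is {N0, N1, N2, N3, N4, N5, N6, N7}, which is all 8 elements.
No single block has all 8 elements (the largest, Flint, has 7), so 2 is optimal.

2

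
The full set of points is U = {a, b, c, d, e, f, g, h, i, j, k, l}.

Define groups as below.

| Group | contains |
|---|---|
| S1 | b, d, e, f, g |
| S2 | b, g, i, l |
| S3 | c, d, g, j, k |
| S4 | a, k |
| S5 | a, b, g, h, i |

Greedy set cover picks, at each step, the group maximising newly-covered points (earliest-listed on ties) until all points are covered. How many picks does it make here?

Greedy: pick S1 (covers 5 new) → pick S3 (covers 3 new) → pick S5 (covers 3 new) → pick S2 (covers 1 new). Total picks: 4.

4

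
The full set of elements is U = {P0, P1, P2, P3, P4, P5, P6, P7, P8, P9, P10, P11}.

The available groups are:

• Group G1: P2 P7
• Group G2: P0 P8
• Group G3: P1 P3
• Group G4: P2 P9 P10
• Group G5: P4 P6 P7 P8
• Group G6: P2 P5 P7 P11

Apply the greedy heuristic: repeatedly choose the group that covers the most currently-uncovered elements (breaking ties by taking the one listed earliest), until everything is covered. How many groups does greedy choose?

5

Greedy: pick G5 (covers 4 new) → pick G4 (covers 3 new) → pick G3 (covers 2 new) → pick G6 (covers 2 new) → pick G2 (covers 1 new). Total picks: 5.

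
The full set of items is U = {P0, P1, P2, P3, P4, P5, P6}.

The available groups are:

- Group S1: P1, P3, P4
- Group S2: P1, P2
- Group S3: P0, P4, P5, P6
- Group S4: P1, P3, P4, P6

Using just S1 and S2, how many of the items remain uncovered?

3

Union of S1, S2 = {P1, P2, P3, P4}.
Not covered: P0, P5, P6 — 3 items.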